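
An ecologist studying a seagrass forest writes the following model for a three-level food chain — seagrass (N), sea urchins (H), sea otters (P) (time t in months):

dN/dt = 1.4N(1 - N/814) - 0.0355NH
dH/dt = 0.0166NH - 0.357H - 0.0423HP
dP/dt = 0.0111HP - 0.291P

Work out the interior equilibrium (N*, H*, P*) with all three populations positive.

From dP/dt = 0: 0.0111H* = 0.291, so H* = 26.2.
From dN/dt = 0: 1.4(1 - N*/814) = 0.0355·26.2, giving N* = 814·(1 - 0.665) = 273.
From dH/dt = 0: 0.0166·273 - 0.357 = 0.0423P*, so P* = 4.17/0.0423 = 98.6.

N* ≈ 273, H* ≈ 26.2, P* ≈ 98.6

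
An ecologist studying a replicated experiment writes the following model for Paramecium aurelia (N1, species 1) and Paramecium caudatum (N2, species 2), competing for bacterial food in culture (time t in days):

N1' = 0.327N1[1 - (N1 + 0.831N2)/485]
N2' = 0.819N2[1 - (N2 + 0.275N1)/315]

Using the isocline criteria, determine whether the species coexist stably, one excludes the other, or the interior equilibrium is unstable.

stable coexistence

Compare the nullcline intercepts: K1/α12 = 485/0.831 = 584 > K2 = 315; K2/α21 = 315/0.275 = 1150 > K1 = 485.
Since both inequalities hold, each species can invade when rare, so the interior equilibrium is stable.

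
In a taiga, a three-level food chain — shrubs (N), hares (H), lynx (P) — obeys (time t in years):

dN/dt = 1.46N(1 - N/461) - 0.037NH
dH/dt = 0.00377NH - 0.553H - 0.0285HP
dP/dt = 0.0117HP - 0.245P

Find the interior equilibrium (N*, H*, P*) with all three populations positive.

N* ≈ 216, H* ≈ 20.9, P* ≈ 9.22

From dP/dt = 0: 0.0117H* = 0.245, so H* = 20.9.
From dN/dt = 0: 1.46(1 - N*/461) = 0.037·20.9, giving N* = 461·(1 - 0.531) = 216.
From dH/dt = 0: 0.00377·216 - 0.553 = 0.0285P*, so P* = 0.263/0.0285 = 9.22.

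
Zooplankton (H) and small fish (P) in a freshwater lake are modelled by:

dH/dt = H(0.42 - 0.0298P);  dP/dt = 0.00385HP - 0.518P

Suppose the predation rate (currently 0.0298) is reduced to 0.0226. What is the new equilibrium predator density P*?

At the interior fixed point, setting dH/dt = 0 with H > 0 fixes P* = (prey growth rate)/(HP coefficient) — independent of the other coefficients.
With the change, P* = 0.42/0.0226 = 18.6; it rises from 14.1.

P* ≈ 18.6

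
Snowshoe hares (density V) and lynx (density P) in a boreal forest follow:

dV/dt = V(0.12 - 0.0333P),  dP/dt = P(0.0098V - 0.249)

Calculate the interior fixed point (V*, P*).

V* ≈ 25.4, P* ≈ 3.6

Set dP/dt = 0 with P > 0: 0.0098V - 0.249 = 0, so V* = 0.249/0.0098 = 25.4.
Set dV/dt = 0 with V > 0: 0.12 - 0.0333P = 0, so P* = 0.12/0.0333 = 3.6.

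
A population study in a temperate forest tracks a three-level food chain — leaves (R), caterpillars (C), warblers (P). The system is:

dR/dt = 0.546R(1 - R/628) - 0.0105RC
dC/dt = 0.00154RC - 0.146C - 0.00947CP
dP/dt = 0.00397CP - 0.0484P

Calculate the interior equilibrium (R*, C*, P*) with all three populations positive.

R* ≈ 481, C* ≈ 12.2, P* ≈ 62.8

From dP/dt = 0: 0.00397C* = 0.0484, so C* = 12.2.
From dR/dt = 0: 0.546(1 - R*/628) = 0.0105·12.2, giving R* = 628·(1 - 0.234) = 481.
From dC/dt = 0: 0.00154·481 - 0.146 = 0.00947P*, so P* = 0.594/0.00947 = 62.8.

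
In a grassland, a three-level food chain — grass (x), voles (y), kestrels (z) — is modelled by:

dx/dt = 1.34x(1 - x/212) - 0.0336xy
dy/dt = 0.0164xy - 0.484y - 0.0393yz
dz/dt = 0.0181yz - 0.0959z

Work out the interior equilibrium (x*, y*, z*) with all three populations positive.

From dz/dt = 0: 0.0181y* = 0.0959, so y* = 5.3.
From dx/dt = 0: 1.34(1 - x*/212) = 0.0336·5.3, giving x* = 212·(1 - 0.133) = 184.
From dy/dt = 0: 0.0164·184 - 0.484 = 0.0393z*, so z* = 2.53/0.0393 = 64.4.

x* ≈ 184, y* ≈ 5.3, z* ≈ 64.4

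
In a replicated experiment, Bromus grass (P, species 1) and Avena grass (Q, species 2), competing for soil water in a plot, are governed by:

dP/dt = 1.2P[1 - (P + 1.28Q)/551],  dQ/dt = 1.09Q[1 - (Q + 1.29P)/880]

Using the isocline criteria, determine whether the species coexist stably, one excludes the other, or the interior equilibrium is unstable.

species 2 excludes species 1

Compare the nullcline intercepts: K1/α12 = 551/1.28 = 430 < K2 = 880; K2/α21 = 880/1.29 = 682 > K1 = 551.
Since the inequalities point opposite ways, species 2 can invade but species 1 cannot.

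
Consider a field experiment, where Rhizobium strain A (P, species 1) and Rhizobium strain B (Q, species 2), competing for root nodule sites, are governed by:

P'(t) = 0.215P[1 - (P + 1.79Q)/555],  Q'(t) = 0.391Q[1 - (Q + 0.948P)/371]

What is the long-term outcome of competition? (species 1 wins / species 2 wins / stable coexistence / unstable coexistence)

Compare the nullcline intercepts: K1/α12 = 555/1.79 = 310 < K2 = 371; K2/α21 = 371/0.948 = 391 < K1 = 555.
Since both are reversed, neither can invade when rare; the interior point is a saddle.

unstable coexistence (outcome depends on initial conditions)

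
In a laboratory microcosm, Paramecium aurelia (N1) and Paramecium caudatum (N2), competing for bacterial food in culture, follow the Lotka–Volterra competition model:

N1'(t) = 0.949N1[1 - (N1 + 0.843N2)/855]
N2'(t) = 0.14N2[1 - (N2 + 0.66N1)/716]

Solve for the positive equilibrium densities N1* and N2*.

N1* ≈ 567, N2* ≈ 342

Setting both brackets to zero gives the nullclines N1 + 0.843N2 = 855 and 0.66N1 + N2 = 716.
Substituting N2 = 716 - 0.66N1 into the first: N1(1 - 0.843·0.66) = 855 - 0.843·716.
So N1* = 251/0.444 = 567, and then N2* = 716 - 0.66·567 = 342.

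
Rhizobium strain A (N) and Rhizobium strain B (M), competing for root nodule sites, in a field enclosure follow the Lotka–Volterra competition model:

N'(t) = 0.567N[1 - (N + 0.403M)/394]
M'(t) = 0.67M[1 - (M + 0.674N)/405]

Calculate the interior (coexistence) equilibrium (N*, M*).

Setting both brackets to zero gives the nullclines N + 0.403M = 394 and 0.674N + M = 405.
Substituting M = 405 - 0.674N into the first: N(1 - 0.403·0.674) = 394 - 0.403·405.
So N* = 231/0.728 = 317, and then M* = 405 - 0.674·317 = 191.

N* ≈ 317, M* ≈ 191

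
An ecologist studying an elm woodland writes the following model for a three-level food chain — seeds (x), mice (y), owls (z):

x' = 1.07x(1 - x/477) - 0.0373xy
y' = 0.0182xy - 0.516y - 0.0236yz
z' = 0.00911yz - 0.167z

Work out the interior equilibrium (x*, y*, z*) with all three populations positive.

From dz/dt = 0: 0.00911y* = 0.167, so y* = 18.3.
From dx/dt = 0: 1.07(1 - x*/477) = 0.0373·18.3, giving x* = 477·(1 - 0.639) = 172.
From dy/dt = 0: 0.0182·172 - 0.516 = 0.0236z*, so z* = 2.62/0.0236 = 111.

x* ≈ 172, y* ≈ 18.3, z* ≈ 111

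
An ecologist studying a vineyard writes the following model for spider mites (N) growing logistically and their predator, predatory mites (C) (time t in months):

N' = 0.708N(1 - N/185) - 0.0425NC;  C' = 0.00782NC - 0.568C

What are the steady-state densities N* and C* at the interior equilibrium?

N* ≈ 72.6, C* ≈ 10.1

From dC/dt = 0 with C > 0: 0.00782N* = 0.568, so N* = 72.6.
Substitute into dN/dt = 0: 0.708(1 - 72.6/185) = 0.0425C*.
The bracket is 0.607, giving C* = 0.43/0.0425 = 10.1.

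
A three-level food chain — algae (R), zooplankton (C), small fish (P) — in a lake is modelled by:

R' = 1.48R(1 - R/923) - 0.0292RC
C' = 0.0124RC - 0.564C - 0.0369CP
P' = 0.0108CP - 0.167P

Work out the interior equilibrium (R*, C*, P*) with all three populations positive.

R* ≈ 641, C* ≈ 15.5, P* ≈ 200

From dP/dt = 0: 0.0108C* = 0.167, so C* = 15.5.
From dR/dt = 0: 1.48(1 - R*/923) = 0.0292·15.5, giving R* = 923·(1 - 0.305) = 641.
From dC/dt = 0: 0.0124·641 - 0.564 = 0.0369P*, so P* = 7.39/0.0369 = 200.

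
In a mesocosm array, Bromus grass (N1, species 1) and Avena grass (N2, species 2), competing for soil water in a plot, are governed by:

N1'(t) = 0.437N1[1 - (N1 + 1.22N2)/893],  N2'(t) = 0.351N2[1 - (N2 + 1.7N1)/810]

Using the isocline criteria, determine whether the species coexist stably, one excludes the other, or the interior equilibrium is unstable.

Compare the nullcline intercepts: K1/α12 = 893/1.22 = 732 < K2 = 810; K2/α21 = 810/1.7 = 476 < K1 = 893.
Since both are reversed, neither can invade when rare; the interior point is a saddle.

unstable coexistence (outcome depends on initial conditions)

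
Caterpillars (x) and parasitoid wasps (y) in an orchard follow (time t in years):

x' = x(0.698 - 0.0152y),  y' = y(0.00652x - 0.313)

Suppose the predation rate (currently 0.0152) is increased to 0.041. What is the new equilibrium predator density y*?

At the interior fixed point, setting dx/dt = 0 with x > 0 fixes y* = (prey growth rate)/(xy coefficient) — independent of the other coefficients.
With the change, y* = 0.698/0.041 = 17; it falls from 45.9.

y* ≈ 17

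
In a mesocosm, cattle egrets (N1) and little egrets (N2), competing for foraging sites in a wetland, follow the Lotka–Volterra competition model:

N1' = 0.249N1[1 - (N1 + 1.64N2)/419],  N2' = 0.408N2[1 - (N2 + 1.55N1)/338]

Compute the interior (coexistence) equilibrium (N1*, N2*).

N1* ≈ 87.8, N2* ≈ 202

Setting both brackets to zero gives the nullclines N1 + 1.64N2 = 419 and 1.55N1 + N2 = 338.
Substituting N2 = 338 - 1.55N1 into the first: N1(1 - 1.64·1.55) = 419 - 1.64·338.
So N1* = -135/-1.54 = 87.8, and then N2* = 338 - 1.55·87.8 = 202.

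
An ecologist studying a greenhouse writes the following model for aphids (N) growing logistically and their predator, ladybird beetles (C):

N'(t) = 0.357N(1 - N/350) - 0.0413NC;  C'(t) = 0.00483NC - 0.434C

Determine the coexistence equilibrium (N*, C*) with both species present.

N* ≈ 89.9, C* ≈ 6.42

From dC/dt = 0 with C > 0: 0.00483N* = 0.434, so N* = 89.9.
Substitute into dN/dt = 0: 0.357(1 - 89.9/350) = 0.0413C*.
The bracket is 0.743, giving C* = 0.265/0.0413 = 6.42.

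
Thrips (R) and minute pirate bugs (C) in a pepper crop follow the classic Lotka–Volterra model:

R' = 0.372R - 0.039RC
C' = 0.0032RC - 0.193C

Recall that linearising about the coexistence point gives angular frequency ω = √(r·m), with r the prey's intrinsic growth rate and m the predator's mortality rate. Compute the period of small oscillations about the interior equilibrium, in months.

Here r = 0.372 and m = 0.193, so r·m = 0.0718.
ω = √0.0718 = 0.268 per month, hence T = 2π/ω ≈ 23.4 months.

T ≈ 23.4 months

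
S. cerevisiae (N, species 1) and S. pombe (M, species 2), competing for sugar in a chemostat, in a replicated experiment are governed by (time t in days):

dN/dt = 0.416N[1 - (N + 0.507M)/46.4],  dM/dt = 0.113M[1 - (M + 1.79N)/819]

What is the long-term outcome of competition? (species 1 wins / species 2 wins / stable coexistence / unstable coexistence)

Compare the nullcline intercepts: K1/α12 = 46.4/0.507 = 91.5 < K2 = 819; K2/α21 = 819/1.79 = 458 > K1 = 46.4.
Since the inequalities point opposite ways, species 2 can invade but species 1 cannot.

species 2 excludes species 1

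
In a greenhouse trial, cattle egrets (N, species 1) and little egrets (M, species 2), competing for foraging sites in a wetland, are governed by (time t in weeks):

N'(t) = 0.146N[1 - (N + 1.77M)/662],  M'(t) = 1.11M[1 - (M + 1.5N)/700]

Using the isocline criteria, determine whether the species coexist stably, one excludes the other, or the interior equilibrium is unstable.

unstable coexistence (outcome depends on initial conditions)

Compare the nullcline intercepts: K1/α12 = 662/1.77 = 374 < K2 = 700; K2/α21 = 700/1.5 = 467 < K1 = 662.
Since both are reversed, neither can invade when rare; the interior point is a saddle.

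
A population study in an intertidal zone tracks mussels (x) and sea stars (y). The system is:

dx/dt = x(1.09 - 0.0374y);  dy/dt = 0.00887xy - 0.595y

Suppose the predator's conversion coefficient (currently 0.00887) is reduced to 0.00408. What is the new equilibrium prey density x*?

At the interior fixed point, setting dy/dt = 0 with y > 0 fixes x* = (predator death rate)/(xy coefficient) — independent of the other coefficients.
With the change, x* = 0.595/0.00408 = 146; it rises from 67.1.

x* ≈ 146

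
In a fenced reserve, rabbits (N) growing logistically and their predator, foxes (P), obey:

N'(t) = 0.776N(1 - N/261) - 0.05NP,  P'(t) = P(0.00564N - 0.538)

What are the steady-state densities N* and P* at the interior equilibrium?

From dP/dt = 0 with P > 0: 0.00564N* = 0.538, so N* = 95.4.
Substitute into dN/dt = 0: 0.776(1 - 95.4/261) = 0.05P*.
The bracket is 0.635, giving P* = 0.492/0.05 = 9.85.

N* ≈ 95.4, P* ≈ 9.85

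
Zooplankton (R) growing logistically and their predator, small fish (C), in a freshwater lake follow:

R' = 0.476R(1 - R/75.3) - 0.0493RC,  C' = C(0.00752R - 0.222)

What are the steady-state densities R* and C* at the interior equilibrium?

From dC/dt = 0 with C > 0: 0.00752R* = 0.222, so R* = 29.5.
Substitute into dR/dt = 0: 0.476(1 - 29.5/75.3) = 0.0493C*.
The bracket is 0.608, giving C* = 0.289/0.0493 = 5.87.

R* ≈ 29.5, C* ≈ 5.87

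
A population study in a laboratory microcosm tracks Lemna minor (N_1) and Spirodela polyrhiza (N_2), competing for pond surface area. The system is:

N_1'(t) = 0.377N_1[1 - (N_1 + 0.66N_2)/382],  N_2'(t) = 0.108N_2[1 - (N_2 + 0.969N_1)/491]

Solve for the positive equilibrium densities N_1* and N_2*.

N_1* ≈ 161, N_2* ≈ 335

Setting both brackets to zero gives the nullclines N_1 + 0.66N_2 = 382 and 0.969N_1 + N_2 = 491.
Substituting N_2 = 491 - 0.969N_1 into the first: N_1(1 - 0.66·0.969) = 382 - 0.66·491.
So N_1* = 57.9/0.36 = 161, and then N_2* = 491 - 0.969·161 = 335.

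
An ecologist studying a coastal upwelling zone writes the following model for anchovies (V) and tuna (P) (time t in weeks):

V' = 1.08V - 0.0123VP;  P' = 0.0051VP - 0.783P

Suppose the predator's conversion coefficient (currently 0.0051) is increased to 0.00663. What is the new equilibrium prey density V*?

At the interior fixed point, setting dP/dt = 0 with P > 0 fixes V* = (predator death rate)/(VP coefficient) — independent of the other coefficients.
With the change, V* = 0.783/0.00663 = 118; it falls from 154.

V* ≈ 118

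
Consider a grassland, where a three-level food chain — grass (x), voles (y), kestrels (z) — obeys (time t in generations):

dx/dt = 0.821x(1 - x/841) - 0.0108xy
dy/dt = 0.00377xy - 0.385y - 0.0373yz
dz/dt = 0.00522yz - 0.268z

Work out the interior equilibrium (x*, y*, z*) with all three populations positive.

From dz/dt = 0: 0.00522y* = 0.268, so y* = 51.3.
From dx/dt = 0: 0.821(1 - x*/841) = 0.0108·51.3, giving x* = 841·(1 - 0.675) = 273.
From dy/dt = 0: 0.00377·273 - 0.385 = 0.0373z*, so z* = 0.644/0.0373 = 17.3.

x* ≈ 273, y* ≈ 51.3, z* ≈ 17.3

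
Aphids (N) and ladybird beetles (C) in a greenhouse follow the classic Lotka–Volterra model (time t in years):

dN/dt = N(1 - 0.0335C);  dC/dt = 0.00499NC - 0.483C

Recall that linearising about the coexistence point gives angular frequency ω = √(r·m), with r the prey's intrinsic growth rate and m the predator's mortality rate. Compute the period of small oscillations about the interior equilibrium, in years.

T ≈ 9.04 years

Here r = 1 and m = 0.483, so r·m = 0.483.
ω = √0.483 = 0.695 per year, hence T = 2π/ω ≈ 9.04 years.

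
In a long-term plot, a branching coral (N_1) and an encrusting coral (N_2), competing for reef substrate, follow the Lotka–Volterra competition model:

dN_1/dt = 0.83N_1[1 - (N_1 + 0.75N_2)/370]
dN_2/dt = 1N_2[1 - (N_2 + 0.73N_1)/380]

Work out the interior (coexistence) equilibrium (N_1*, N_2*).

Setting both brackets to zero gives the nullclines N_1 + 0.75N_2 = 370 and 0.73N_1 + N_2 = 380.
Substituting N_2 = 380 - 0.73N_1 into the first: N_1(1 - 0.75·0.73) = 370 - 0.75·380.
So N_1* = 85/0.453 = 188, and then N_2* = 380 - 0.73·188 = 243.

N_1* ≈ 188, N_2* ≈ 243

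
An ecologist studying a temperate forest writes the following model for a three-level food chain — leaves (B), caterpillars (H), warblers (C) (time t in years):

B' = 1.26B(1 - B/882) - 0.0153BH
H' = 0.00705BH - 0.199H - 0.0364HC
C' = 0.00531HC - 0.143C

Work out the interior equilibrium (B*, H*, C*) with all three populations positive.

From dC/dt = 0: 0.00531H* = 0.143, so H* = 26.9.
From dB/dt = 0: 1.26(1 - B*/882) = 0.0153·26.9, giving B* = 882·(1 - 0.327) = 594.
From dH/dt = 0: 0.00705·594 - 0.199 = 0.0364C*, so C* = 3.99/0.0364 = 109.

B* ≈ 594, H* ≈ 26.9, C* ≈ 109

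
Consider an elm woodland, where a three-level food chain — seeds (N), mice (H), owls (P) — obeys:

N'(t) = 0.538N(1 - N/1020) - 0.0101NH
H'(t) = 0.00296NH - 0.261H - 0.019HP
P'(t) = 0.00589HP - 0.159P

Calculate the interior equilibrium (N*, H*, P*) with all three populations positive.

N* ≈ 503, H* ≈ 27, P* ≈ 64.6

From dP/dt = 0: 0.00589H* = 0.159, so H* = 27.
From dN/dt = 0: 0.538(1 - N*/1020) = 0.0101·27, giving N* = 1020·(1 - 0.507) = 503.
From dH/dt = 0: 0.00296·503 - 0.261 = 0.019P*, so P* = 1.23/0.019 = 64.6.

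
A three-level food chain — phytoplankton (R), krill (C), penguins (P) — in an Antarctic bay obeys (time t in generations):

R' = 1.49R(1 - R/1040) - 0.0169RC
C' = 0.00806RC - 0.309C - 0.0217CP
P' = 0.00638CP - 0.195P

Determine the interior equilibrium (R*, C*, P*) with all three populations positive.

R* ≈ 679, C* ≈ 30.6, P* ≈ 238

From dP/dt = 0: 0.00638C* = 0.195, so C* = 30.6.
From dR/dt = 0: 1.49(1 - R*/1040) = 0.0169·30.6, giving R* = 1040·(1 - 0.347) = 679.
From dC/dt = 0: 0.00806·679 - 0.309 = 0.0217P*, so P* = 5.17/0.0217 = 238.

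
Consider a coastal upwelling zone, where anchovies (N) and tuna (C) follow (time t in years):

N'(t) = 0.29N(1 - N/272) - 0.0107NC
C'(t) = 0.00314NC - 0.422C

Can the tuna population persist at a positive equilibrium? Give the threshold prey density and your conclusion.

The predator equation gives dC/dt > 0 only when N > 0.422/0.00314 = 134.
Without the predator, N → K = 272. Since 272 > 134, the predator can invade and persist.

Threshold N = 134; K > 134, so yes, the predator persists.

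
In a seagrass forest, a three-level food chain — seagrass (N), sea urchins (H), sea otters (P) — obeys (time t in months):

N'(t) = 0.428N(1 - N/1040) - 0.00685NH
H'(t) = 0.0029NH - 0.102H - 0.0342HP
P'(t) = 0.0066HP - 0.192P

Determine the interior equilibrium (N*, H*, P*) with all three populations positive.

From dP/dt = 0: 0.0066H* = 0.192, so H* = 29.1.
From dN/dt = 0: 0.428(1 - N*/1040) = 0.00685·29.1, giving N* = 1040·(1 - 0.466) = 556.
From dH/dt = 0: 0.0029·556 - 0.102 = 0.0342P*, so P* = 1.51/0.0342 = 44.1.

N* ≈ 556, H* ≈ 29.1, P* ≈ 44.1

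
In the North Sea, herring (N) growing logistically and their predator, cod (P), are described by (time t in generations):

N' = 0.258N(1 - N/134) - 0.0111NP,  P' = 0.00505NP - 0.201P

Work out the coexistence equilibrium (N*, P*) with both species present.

N* ≈ 39.8, P* ≈ 16.3

From dP/dt = 0 with P > 0: 0.00505N* = 0.201, so N* = 39.8.
Substitute into dN/dt = 0: 0.258(1 - 39.8/134) = 0.0111P*.
The bracket is 0.703, giving P* = 0.181/0.0111 = 16.3.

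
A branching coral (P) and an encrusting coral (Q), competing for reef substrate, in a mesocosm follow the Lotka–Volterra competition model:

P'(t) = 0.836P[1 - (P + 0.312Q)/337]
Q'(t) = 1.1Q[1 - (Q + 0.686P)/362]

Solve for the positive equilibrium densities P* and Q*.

P* ≈ 285, Q* ≈ 166

Setting both brackets to zero gives the nullclines P + 0.312Q = 337 and 0.686P + Q = 362.
Substituting Q = 362 - 0.686P into the first: P(1 - 0.312·0.686) = 337 - 0.312·362.
So P* = 224/0.786 = 285, and then Q* = 362 - 0.686·285 = 166.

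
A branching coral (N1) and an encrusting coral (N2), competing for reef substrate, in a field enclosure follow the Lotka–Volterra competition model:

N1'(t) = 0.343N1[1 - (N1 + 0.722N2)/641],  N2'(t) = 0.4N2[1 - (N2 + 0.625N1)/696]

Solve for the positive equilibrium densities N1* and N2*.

Setting both brackets to zero gives the nullclines N1 + 0.722N2 = 641 and 0.625N1 + N2 = 696.
Substituting N2 = 696 - 0.625N1 into the first: N1(1 - 0.722·0.625) = 641 - 0.722·696.
So N1* = 138/0.549 = 252, and then N2* = 696 - 0.625·252 = 538.

N1* ≈ 252, N2* ≈ 538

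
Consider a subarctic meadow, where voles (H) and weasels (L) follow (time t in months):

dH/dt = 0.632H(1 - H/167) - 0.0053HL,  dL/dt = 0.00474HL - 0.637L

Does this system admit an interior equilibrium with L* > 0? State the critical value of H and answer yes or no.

The predator equation gives dL/dt > 0 only when H > 0.637/0.00474 = 134.
Without the predator, H → K = 167. Since 167 > 134, the predator can invade and persist.

Threshold H = 134; K > 134, so yes, the predator persists.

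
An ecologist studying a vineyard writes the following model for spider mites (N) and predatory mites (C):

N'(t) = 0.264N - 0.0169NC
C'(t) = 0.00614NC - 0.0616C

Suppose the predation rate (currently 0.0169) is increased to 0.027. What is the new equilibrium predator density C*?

At the interior fixed point, setting dN/dt = 0 with N > 0 fixes C* = (prey growth rate)/(NC coefficient) — independent of the other coefficients.
With the change, C* = 0.264/0.027 = 9.78; it falls from 15.6.

C* ≈ 9.78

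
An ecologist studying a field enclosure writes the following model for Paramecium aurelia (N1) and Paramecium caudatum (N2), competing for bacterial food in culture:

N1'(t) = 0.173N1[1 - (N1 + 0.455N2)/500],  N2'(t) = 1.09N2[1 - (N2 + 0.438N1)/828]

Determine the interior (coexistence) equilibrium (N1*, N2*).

Setting both brackets to zero gives the nullclines N1 + 0.455N2 = 500 and 0.438N1 + N2 = 828.
Substituting N2 = 828 - 0.438N1 into the first: N1(1 - 0.455·0.438) = 500 - 0.455·828.
So N1* = 123/0.801 = 154, and then N2* = 828 - 0.438·154 = 761.

N1* ≈ 154, N2* ≈ 761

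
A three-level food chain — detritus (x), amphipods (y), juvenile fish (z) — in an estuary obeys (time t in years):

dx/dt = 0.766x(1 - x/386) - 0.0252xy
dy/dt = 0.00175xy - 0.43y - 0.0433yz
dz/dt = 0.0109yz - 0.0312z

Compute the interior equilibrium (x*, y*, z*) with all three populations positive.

x* ≈ 350, y* ≈ 2.86, z* ≈ 4.2

From dz/dt = 0: 0.0109y* = 0.0312, so y* = 2.86.
From dx/dt = 0: 0.766(1 - x*/386) = 0.0252·2.86, giving x* = 386·(1 - 0.0942) = 350.
From dy/dt = 0: 0.00175·350 - 0.43 = 0.0433z*, so z* = 0.182/0.0433 = 4.2.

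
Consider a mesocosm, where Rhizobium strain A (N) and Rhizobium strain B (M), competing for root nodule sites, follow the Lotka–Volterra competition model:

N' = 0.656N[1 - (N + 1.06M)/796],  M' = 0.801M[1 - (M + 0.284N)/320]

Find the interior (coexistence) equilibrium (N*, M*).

N* ≈ 654, M* ≈ 134

Setting both brackets to zero gives the nullclines N + 1.06M = 796 and 0.284N + M = 320.
Substituting M = 320 - 0.284N into the first: N(1 - 1.06·0.284) = 796 - 1.06·320.
So N* = 457/0.699 = 654, and then M* = 320 - 0.284·654 = 134.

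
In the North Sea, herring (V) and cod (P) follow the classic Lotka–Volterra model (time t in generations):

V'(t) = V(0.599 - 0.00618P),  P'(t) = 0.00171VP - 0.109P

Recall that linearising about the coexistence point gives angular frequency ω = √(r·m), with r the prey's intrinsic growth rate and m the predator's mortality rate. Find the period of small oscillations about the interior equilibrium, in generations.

Here r = 0.599 and m = 0.109, so r·m = 0.0653.
ω = √0.0653 = 0.256 per generation, hence T = 2π/ω ≈ 24.6 generations.

T ≈ 24.6 generations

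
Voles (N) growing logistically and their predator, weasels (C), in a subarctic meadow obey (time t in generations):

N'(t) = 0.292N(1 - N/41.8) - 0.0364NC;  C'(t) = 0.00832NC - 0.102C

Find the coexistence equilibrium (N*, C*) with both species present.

N* ≈ 12.3, C* ≈ 5.67

From dC/dt = 0 with C > 0: 0.00832N* = 0.102, so N* = 12.3.
Substitute into dN/dt = 0: 0.292(1 - 12.3/41.8) = 0.0364C*.
The bracket is 0.707, giving C* = 0.206/0.0364 = 5.67.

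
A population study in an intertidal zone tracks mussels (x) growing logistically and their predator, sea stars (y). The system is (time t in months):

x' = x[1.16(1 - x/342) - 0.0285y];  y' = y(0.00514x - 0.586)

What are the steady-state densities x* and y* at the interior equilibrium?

From dy/dt = 0 with y > 0: 0.00514x* = 0.586, so x* = 114.
Substitute into dx/dt = 0: 1.16(1 - 114/342) = 0.0285y*.
The bracket is 0.667, giving y* = 0.773/0.0285 = 27.1.

x* ≈ 114, y* ≈ 27.1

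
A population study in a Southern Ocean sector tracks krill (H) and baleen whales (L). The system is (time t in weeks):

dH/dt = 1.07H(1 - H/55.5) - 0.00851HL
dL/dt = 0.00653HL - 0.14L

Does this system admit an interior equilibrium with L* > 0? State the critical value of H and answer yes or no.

Threshold H = 21.4; K > 21.4, so yes, the predator persists.

The predator equation gives dL/dt > 0 only when H > 0.14/0.00653 = 21.4.
Without the predator, H → K = 55.5. Since 55.5 > 21.4, the predator can invade and persist.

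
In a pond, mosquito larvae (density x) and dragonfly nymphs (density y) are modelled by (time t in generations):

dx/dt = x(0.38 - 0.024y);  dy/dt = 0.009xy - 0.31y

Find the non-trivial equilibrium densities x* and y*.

Set dy/dt = 0 with y > 0: 0.009x - 0.31 = 0, so x* = 0.31/0.009 = 34.4.
Set dx/dt = 0 with x > 0: 0.38 - 0.024y = 0, so y* = 0.38/0.024 = 15.8.

x* ≈ 34.4, y* ≈ 15.8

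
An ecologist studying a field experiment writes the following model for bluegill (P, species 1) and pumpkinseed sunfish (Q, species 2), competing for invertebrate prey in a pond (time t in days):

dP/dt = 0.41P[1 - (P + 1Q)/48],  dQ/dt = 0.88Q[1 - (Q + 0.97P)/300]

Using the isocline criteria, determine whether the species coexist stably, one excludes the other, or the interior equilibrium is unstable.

Compare the nullcline intercepts: K1/α12 = 48/1 = 48 < K2 = 300; K2/α21 = 300/0.97 = 309 > K1 = 48.
Since the inequalities point opposite ways, species 2 can invade but species 1 cannot.

species 2 excludes species 1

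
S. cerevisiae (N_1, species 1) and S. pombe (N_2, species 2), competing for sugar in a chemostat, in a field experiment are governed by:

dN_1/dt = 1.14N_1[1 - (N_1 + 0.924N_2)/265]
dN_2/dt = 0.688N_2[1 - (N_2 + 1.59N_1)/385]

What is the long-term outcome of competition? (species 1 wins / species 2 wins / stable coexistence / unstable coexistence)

unstable coexistence (outcome depends on initial conditions)

Compare the nullcline intercepts: K1/α12 = 265/0.924 = 287 < K2 = 385; K2/α21 = 385/1.59 = 242 < K1 = 265.
Since both are reversed, neither can invade when rare; the interior point is a saddle.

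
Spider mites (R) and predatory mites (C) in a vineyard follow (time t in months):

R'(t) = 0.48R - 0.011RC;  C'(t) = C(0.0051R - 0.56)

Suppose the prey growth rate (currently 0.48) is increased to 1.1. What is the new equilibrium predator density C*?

At the interior fixed point, setting dR/dt = 0 with R > 0 fixes C* = (prey growth rate)/(RC coefficient) — independent of the other coefficients.
With the change, C* = 1.1/0.011 = 100; it rises from 43.6.

C* ≈ 100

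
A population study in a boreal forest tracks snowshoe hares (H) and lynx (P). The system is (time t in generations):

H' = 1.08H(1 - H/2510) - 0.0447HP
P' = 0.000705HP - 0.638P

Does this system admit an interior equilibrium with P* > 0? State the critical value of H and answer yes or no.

Threshold H = 905; K > 905, so yes, the predator persists.

The predator equation gives dP/dt > 0 only when H > 0.638/0.000705 = 905.
Without the predator, H → K = 2510. Since 2510 > 905, the predator can invade and persist.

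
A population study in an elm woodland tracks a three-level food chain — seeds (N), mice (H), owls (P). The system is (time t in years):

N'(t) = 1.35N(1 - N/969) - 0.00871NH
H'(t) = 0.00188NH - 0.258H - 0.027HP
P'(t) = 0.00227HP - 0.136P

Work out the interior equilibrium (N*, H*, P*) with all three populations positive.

From dP/dt = 0: 0.00227H* = 0.136, so H* = 59.9.
From dN/dt = 0: 1.35(1 - N*/969) = 0.00871·59.9, giving N* = 969·(1 - 0.387) = 594.
From dH/dt = 0: 0.00188·594 - 0.258 = 0.027P*, so P* = 0.86/0.027 = 31.8.

N* ≈ 594, H* ≈ 59.9, P* ≈ 31.8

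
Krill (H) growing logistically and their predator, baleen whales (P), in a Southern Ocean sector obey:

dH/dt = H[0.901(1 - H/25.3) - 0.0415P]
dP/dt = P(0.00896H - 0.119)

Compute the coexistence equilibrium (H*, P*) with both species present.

From dP/dt = 0 with P > 0: 0.00896H* = 0.119, so H* = 13.3.
Substitute into dH/dt = 0: 0.901(1 - 13.3/25.3) = 0.0415P*.
The bracket is 0.475, giving P* = 0.428/0.0415 = 10.3.

H* ≈ 13.3, P* ≈ 10.3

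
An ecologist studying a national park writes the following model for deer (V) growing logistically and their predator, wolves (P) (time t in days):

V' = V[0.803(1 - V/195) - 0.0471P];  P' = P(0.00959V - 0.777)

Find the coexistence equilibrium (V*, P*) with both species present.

From dP/dt = 0 with P > 0: 0.00959V* = 0.777, so V* = 81.
Substitute into dV/dt = 0: 0.803(1 - 81/195) = 0.0471P*.
The bracket is 0.585, giving P* = 0.469/0.0471 = 9.97.

V* ≈ 81, P* ≈ 9.97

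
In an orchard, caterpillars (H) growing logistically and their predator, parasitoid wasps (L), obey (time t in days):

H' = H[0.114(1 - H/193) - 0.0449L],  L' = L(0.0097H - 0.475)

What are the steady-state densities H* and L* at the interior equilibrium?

H* ≈ 49, L* ≈ 1.89

From dL/dt = 0 with L > 0: 0.0097H* = 0.475, so H* = 49.
Substitute into dH/dt = 0: 0.114(1 - 49/193) = 0.0449L*.
The bracket is 0.746, giving L* = 0.0851/0.0449 = 1.89.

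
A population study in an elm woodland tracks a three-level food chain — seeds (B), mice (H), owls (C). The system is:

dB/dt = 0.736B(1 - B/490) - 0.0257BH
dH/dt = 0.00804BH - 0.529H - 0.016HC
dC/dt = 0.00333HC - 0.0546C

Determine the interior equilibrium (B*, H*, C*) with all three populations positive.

From dC/dt = 0: 0.00333H* = 0.0546, so H* = 16.4.
From dB/dt = 0: 0.736(1 - B*/490) = 0.0257·16.4, giving B* = 490·(1 - 0.573) = 209.
From dH/dt = 0: 0.00804·209 - 0.529 = 0.016C*, so C* = 1.16/0.016 = 72.2.

B* ≈ 209, H* ≈ 16.4, C* ≈ 72.2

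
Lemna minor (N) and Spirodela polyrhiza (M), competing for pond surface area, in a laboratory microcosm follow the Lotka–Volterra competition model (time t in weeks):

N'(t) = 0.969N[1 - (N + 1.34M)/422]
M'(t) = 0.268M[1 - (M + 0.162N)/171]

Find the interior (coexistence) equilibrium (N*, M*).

N* ≈ 246, M* ≈ 131

Setting both brackets to zero gives the nullclines N + 1.34M = 422 and 0.162N + M = 171.
Substituting M = 171 - 0.162N into the first: N(1 - 1.34·0.162) = 422 - 1.34·171.
So N* = 193/0.783 = 246, and then M* = 171 - 0.162·246 = 131.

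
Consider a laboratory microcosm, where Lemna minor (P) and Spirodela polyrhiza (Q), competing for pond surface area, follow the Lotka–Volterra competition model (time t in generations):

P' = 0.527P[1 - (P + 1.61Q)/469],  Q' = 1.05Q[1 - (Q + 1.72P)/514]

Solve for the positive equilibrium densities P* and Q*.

Setting both brackets to zero gives the nullclines P + 1.61Q = 469 and 1.72P + Q = 514.
Substituting Q = 514 - 1.72P into the first: P(1 - 1.61·1.72) = 469 - 1.61·514.
So P* = -359/-1.77 = 203, and then Q* = 514 - 1.72·203 = 165.

P* ≈ 203, Q* ≈ 165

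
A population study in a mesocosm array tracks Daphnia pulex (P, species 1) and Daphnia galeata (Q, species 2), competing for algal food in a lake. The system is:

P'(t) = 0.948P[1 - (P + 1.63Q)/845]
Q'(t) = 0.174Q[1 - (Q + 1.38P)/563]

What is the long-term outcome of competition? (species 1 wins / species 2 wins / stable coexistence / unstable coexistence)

unstable coexistence (outcome depends on initial conditions)

Compare the nullcline intercepts: K1/α12 = 845/1.63 = 518 < K2 = 563; K2/α21 = 563/1.38 = 408 < K1 = 845.
Since both are reversed, neither can invade when rare; the interior point is a saddle.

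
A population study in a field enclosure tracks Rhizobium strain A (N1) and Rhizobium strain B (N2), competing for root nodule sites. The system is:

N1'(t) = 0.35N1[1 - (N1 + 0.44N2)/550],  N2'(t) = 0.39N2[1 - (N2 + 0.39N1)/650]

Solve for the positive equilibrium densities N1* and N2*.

Setting both brackets to zero gives the nullclines N1 + 0.44N2 = 550 and 0.39N1 + N2 = 650.
Substituting N2 = 650 - 0.39N1 into the first: N1(1 - 0.44·0.39) = 550 - 0.44·650.
So N1* = 264/0.828 = 319, and then N2* = 650 - 0.39·319 = 526.

N1* ≈ 319, N2* ≈ 526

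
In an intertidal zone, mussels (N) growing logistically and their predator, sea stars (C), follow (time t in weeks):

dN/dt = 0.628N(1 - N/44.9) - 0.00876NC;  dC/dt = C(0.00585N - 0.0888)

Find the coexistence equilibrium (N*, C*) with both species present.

N* ≈ 15.2, C* ≈ 47.5

From dC/dt = 0 with C > 0: 0.00585N* = 0.0888, so N* = 15.2.
Substitute into dN/dt = 0: 0.628(1 - 15.2/44.9) = 0.00876C*.
The bracket is 0.662, giving C* = 0.416/0.00876 = 47.5.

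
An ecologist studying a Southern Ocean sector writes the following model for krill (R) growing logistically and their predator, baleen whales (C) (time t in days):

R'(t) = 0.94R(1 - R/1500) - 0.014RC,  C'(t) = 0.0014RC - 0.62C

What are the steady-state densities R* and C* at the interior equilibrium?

R* ≈ 443, C* ≈ 47.3

From dC/dt = 0 with C > 0: 0.0014R* = 0.62, so R* = 443.
Substitute into dR/dt = 0: 0.94(1 - 443/1500) = 0.014C*.
The bracket is 0.705, giving C* = 0.662/0.014 = 47.3.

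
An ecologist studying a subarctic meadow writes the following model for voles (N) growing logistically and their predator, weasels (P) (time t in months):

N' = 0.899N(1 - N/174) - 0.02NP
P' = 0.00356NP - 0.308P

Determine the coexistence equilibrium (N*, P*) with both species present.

From dP/dt = 0 with P > 0: 0.00356N* = 0.308, so N* = 86.5.
Substitute into dN/dt = 0: 0.899(1 - 86.5/174) = 0.02P*.
The bracket is 0.503, giving P* = 0.452/0.02 = 22.6.

N* ≈ 86.5, P* ≈ 22.6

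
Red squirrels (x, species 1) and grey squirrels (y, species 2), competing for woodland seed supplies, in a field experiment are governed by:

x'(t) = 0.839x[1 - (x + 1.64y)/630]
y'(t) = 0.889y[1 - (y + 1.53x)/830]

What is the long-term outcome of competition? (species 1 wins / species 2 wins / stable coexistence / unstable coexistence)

Compare the nullcline intercepts: K1/α12 = 630/1.64 = 384 < K2 = 830; K2/α21 = 830/1.53 = 542 < K1 = 630.
Since both are reversed, neither can invade when rare; the interior point is a saddle.

unstable coexistence (outcome depends on initial conditions)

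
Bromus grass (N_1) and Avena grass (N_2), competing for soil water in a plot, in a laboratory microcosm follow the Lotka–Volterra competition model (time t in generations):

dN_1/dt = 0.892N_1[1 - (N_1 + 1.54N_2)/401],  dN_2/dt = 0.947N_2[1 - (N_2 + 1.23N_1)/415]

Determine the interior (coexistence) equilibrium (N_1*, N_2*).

Setting both brackets to zero gives the nullclines N_1 + 1.54N_2 = 401 and 1.23N_1 + N_2 = 415.
Substituting N_2 = 415 - 1.23N_1 into the first: N_1(1 - 1.54·1.23) = 401 - 1.54·415.
So N_1* = -238/-0.894 = 266, and then N_2* = 415 - 1.23·266 = 87.5.

N_1* ≈ 266, N_2* ≈ 87.5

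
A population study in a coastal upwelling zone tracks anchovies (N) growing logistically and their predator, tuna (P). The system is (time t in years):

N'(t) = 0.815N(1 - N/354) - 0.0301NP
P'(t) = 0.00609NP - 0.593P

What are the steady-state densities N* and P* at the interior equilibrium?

N* ≈ 97.4, P* ≈ 19.6

From dP/dt = 0 with P > 0: 0.00609N* = 0.593, so N* = 97.4.
Substitute into dN/dt = 0: 0.815(1 - 97.4/354) = 0.0301P*.
The bracket is 0.725, giving P* = 0.591/0.0301 = 19.6.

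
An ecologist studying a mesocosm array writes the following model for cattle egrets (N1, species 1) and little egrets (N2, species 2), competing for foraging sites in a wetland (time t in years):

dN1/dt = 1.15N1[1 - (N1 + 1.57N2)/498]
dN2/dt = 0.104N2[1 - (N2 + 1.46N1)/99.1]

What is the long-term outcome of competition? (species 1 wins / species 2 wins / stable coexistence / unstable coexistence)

Compare the nullcline intercepts: K1/α12 = 498/1.57 = 317 > K2 = 99.1; K2/α21 = 99.1/1.46 = 67.9 < K1 = 498.
Since the inequalities point opposite ways, species 1 can invade but species 2 cannot.

species 1 excludes species 2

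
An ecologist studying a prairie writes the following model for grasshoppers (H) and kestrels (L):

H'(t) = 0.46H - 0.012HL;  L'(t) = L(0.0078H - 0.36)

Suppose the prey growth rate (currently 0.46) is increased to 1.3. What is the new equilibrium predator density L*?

L* ≈ 108

At the interior fixed point, setting dH/dt = 0 with H > 0 fixes L* = (prey growth rate)/(HL coefficient) — independent of the other coefficients.
With the change, L* = 1.3/0.012 = 108; it rises from 38.3.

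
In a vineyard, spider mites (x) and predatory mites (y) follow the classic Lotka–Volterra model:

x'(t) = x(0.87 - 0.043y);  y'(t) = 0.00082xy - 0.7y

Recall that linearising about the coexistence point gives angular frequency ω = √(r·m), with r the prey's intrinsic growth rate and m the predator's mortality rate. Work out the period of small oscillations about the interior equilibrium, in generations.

T ≈ 8.05 generations

Here r = 0.87 and m = 0.7, so r·m = 0.609.
ω = √0.609 = 0.78 per generation, hence T = 2π/ω ≈ 8.05 generations.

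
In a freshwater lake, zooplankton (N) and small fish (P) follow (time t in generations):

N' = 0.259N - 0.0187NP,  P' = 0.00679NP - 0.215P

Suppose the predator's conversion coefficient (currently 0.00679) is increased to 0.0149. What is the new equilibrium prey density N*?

At the interior fixed point, setting dP/dt = 0 with P > 0 fixes N* = (predator death rate)/(NP coefficient) — independent of the other coefficients.
With the change, N* = 0.215/0.0149 = 14.4; it falls from 31.7.

N* ≈ 14.4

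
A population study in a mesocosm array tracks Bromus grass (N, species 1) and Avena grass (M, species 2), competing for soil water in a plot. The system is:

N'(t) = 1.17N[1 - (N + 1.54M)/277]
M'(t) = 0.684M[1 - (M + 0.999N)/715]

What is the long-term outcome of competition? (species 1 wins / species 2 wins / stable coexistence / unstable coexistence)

Compare the nullcline intercepts: K1/α12 = 277/1.54 = 180 < K2 = 715; K2/α21 = 715/0.999 = 716 > K1 = 277.
Since the inequalities point opposite ways, species 2 can invade but species 1 cannot.

species 2 excludes species 1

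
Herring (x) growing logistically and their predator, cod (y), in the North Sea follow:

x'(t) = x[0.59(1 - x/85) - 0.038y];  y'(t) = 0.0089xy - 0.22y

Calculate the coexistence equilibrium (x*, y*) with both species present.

x* ≈ 24.7, y* ≈ 11

From dy/dt = 0 with y > 0: 0.0089x* = 0.22, so x* = 24.7.
Substitute into dx/dt = 0: 0.59(1 - 24.7/85) = 0.038y*.
The bracket is 0.709, giving y* = 0.418/0.038 = 11.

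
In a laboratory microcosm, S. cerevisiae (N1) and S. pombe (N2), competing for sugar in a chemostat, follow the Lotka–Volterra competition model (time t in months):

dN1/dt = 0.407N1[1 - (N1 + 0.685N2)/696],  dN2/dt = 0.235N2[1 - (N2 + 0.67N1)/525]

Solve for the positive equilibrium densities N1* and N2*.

N1* ≈ 622, N2* ≈ 108

Setting both brackets to zero gives the nullclines N1 + 0.685N2 = 696 and 0.67N1 + N2 = 525.
Substituting N2 = 525 - 0.67N1 into the first: N1(1 - 0.685·0.67) = 696 - 0.685·525.
So N1* = 336/0.541 = 622, and then N2* = 525 - 0.67·622 = 108.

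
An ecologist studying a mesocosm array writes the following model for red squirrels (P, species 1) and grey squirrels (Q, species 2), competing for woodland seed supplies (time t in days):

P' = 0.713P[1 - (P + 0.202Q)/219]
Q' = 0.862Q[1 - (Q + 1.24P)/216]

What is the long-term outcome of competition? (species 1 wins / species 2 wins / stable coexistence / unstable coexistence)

Compare the nullcline intercepts: K1/α12 = 219/0.202 = 1080 > K2 = 216; K2/α21 = 216/1.24 = 174 < K1 = 219.
Since the inequalities point opposite ways, species 1 can invade but species 2 cannot.

species 1 excludes species 2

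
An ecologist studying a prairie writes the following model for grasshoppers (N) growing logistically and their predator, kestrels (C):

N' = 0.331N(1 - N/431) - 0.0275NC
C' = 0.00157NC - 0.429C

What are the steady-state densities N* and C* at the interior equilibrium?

N* ≈ 273, C* ≈ 4.41

From dC/dt = 0 with C > 0: 0.00157N* = 0.429, so N* = 273.
Substitute into dN/dt = 0: 0.331(1 - 273/431) = 0.0275C*.
The bracket is 0.366, giving C* = 0.121/0.0275 = 4.41.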